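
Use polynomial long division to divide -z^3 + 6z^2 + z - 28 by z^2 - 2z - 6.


(-z^3 + 6z^2 + z - 28) / (z^2 - 2z - 6)
Step 1: -z * (z^2 - 2z - 6) = -z^3 + 2z^2 + 6z; subtract.
Step 2: 4 * (z^2 - 2z - 6) = 4z^2 - 8z - 24; subtract.
Quotient: -z + 4, Remainder: 3z - 4


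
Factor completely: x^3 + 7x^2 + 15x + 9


Try integer roots (divisors of 9). x=-3: p(-3)=0.
Divide out (x + 3): quotient is x^2 + 4x + 3.
Factor the quadratic: (x + 3)(x + 1)
Result: (x + 3)(x + 3)(x + 1)


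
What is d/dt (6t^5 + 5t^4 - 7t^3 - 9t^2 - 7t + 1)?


Apply the power rule term by term:
  d/dt(6t^5) = 30t^4
  d/dt(5t^4) = 20t^3
  d/dt(-7t^3) = -21t^2
  d/dt(-9t^2) = -18t
  d/dt(-7t) = -7
  d/dt(1) = 0
p'(t) = 30t^4 + 20t^3 - 21t^2 - 18t - 7


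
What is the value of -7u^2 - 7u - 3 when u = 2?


Using direct substitution:
  -7 * (2)^2 = -28
  -7 * (2)^1 = -14
  constant: -3
Sum = -28 - 14 - 3 = -45


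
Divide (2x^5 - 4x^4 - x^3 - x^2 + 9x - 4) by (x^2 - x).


(2x^5 - 4x^4 - x^3 - x^2 + 9x - 4) / (x^2 - x)
Step 1: 2x^3 * (x^2 - x) = 2x^5 - 2x^4; subtract.
Step 2: -2x^2 * (x^2 - x) = -2x^4 + 2x^3; subtract.
Step 3: -3x * (x^2 - x) = -3x^3 + 3x^2; subtract.
Step 4: -4 * (x^2 - x) = -4x^2 + 4x; subtract.
Quotient: 2x^3 - 2x^2 - 3x - 4, Remainder: 5x - 4


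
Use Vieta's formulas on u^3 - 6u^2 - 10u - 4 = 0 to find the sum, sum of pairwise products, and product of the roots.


Monic cubic u^3+bu^2+cu+d=0: sum=-b, pairwise sum=c, product=-d.
b=-6, c=-10, d=-4
r1+r2+r3 = 6
r1r2+r1r3+r2r3 = -10
r1r2r3 = 4


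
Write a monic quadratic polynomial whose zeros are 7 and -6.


p(z) = (z - 7)(z + 6)
Expand: z^2 - z - 42


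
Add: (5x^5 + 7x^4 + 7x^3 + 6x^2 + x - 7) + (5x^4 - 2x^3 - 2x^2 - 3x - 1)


Align terms by degree and add:
  5x^5 + 7x^4 + 7x^3 + 6x^2 + x - 7
+ 5x^4 - 2x^3 - 2x^2 - 3x - 1
= 5x^5 + 12x^4 + 5x^3 + 4x^2 - 2x - 8


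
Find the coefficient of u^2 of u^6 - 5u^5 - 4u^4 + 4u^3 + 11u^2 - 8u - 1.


Read off the coefficient of u^2: 11


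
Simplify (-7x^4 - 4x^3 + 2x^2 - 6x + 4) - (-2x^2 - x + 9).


Distribute the minus sign:
  (-7x^4 - 4x^3 + 2x^2 - 6x + 4)
- (-2x^2 - x + 9)
Negate second polynomial: 2x^2 + x - 9
Add: -7x^4 - 4x^3 + 4x^2 - 5x - 5


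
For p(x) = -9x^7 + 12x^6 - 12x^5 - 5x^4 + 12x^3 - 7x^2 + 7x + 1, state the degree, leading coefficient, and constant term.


Highest power of x is 7, with coefficient -9. Constant term is 1.
Degree = 7, leading coefficient = -9, constant term = 1


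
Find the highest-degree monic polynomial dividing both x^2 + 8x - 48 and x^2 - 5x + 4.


Factor each:
  x^2 + 8x - 48 = (x - 4)(x + 12)
  x^2 - 5x + 4 = (x - 4)(x - 1)
Common monic factor: x - 4


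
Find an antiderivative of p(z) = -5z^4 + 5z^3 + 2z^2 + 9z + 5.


Reverse power rule on each term:
  ∫ -5z^4 dz = -z^5
  ∫ 5z^3 dz = (5/4)z^4
  ∫ 2z^2 dz = (2/3)z^3
  ∫ 9z dz = (9/2)z^2
  ∫ 5 dz = 5z
F(z) = -z^5 + (5/4)z^4 + (2/3)z^3 + (9/2)z^2 + 5z + C


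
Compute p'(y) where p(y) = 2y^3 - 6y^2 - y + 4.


Apply the power rule term by term:
  d/dy(2y^3) = 6y^2
  d/dy(-6y^2) = -12y
  d/dy(-y) = -1
  d/dy(4) = 0
p'(y) = 6y^2 - 12y - 1


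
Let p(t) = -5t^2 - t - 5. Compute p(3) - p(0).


p(3) = -53
p(0) = -5
p(3) - p(0) = -53 + 5 = -48


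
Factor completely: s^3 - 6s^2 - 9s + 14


Try integer roots (divisors of 14). s=1: p(1)=0.
Divide out (s - 1): quotient is s^2 - 5s - 14.
Factor the quadratic: (s - 7)(s + 2)
Result: (s - 1)(s - 7)(s + 2)


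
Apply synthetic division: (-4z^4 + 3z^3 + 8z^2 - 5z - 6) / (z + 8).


Synthetic division with c = -8. Coefficients: -4, 3, 8, -5, -6
Bring down -4.
  -4 * -8 = 32; 32 + 3 = 35
  35 * -8 = -280; -280 + 8 = -272
  -272 * -8 = 2176; 2176 - 5 = 2171
  2171 * -8 = -17368; -17368 - 6 = -17374
Quotient: -4z^3 + 35z^2 - 272z + 2171, Remainder: -17374


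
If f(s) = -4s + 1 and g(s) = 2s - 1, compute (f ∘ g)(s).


Substitute g(s) into f:
f(g(s)) = -4*(2s - 1) + 1
Expand and combine: -8s + 5


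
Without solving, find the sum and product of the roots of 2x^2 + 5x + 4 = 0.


For ax^2+bx+c=0: sum = -b/a, product = c/a.
a=2, b=5, c=4
Sum = -(5)/2 = -5/2
Product = (4)/2 = 2


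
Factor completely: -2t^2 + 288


Roots satisfy r1 + r2 = -b/a = 0 and r1*r2 = c/a = -144.
So r1 = -12, r2 = 12.
-2t^2 + 288 = -2(t - r1)(t - r2) = -2(t + 12)(t - 12)


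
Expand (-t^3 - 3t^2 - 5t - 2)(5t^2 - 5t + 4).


Distribute each term of the first polynomial:
  (-t^3)(5t^2 - 5t + 4) = -5t^5 + 5t^4 - 4t^3
  (-3t^2)(5t^2 - 5t + 4) = -15t^4 + 15t^3 - 12t^2
  (-5t)(5t^2 - 5t + 4) = -25t^3 + 25t^2 - 20t
  (-2)(5t^2 - 5t + 4) = -10t^2 + 10t - 8
Sum: -5t^5 - 10t^4 - 14t^3 + 3t^2 - 10t - 8


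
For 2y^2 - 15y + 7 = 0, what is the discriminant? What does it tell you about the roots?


D = b^2 - 4ac = (-15)^2 - 4(2)(7) = 225 - 56 = 169
Since D > 0: two distinct rational roots


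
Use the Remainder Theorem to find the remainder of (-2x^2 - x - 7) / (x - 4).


By the Remainder Theorem, the remainder equals p(4):
  -2*(4)^2 = -32
  -1*(4)^1 = -4
  constant: -7
Sum: -32 - 4 - 7 = -43


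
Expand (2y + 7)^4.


Expand (2y + 7)^4 by repeated multiplication:
  (2y + 7)^2 = 4y^2 + 28y + 49
  (2y + 7)^3 = 8y^3 + 84y^2 + 294y + 343
= 16y^4 + 224y^3 + 1176y^2 + 2744y + 2401


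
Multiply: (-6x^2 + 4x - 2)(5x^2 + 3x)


Distribute each term of the first polynomial:
  (-6x^2)(5x^2 + 3x) = -30x^4 - 18x^3
  (4x)(5x^2 + 3x) = 20x^3 + 12x^2
  (-2)(5x^2 + 3x) = -10x^2 - 6x
Sum: -30x^4 + 2x^3 + 2x^2 - 6x


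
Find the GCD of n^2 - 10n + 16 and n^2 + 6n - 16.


Factor each:
  n^2 - 10n + 16 = (n - 2)(n - 8)
  n^2 + 6n - 16 = (n - 2)(n + 8)
Common monic factor: n - 2


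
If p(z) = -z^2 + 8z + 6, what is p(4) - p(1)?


p(4) = 22
p(1) = 13
p(4) - p(1) = 22 - 13 = 9


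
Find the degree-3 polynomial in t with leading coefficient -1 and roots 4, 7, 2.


p(t) = -(t - 4)(t - 7)(t - 2)
Expand: -t^3 + 13t^2 - 50t + 56


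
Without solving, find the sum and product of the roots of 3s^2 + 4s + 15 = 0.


For as^2+bs+c=0: sum = -b/a, product = c/a.
a=3, b=4, c=15
Sum = -(4)/3 = -4/3
Product = (15)/3 = 5


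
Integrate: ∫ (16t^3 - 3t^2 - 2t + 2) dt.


Reverse power rule on each term:
  ∫ 16t^3 dt = 4t^4
  ∫ -3t^2 dt = -t^3
  ∫ -2t dt = -t^2
  ∫ 2 dt = 2t
F(t) = 4t^4 - t^3 - t^2 + 2t + C


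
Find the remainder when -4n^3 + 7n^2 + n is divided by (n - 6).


By the Remainder Theorem, the remainder equals p(6):
  -4*(6)^3 = -864
  7*(6)^2 = 252
  1*(6)^1 = 6
  constant: 0
Sum: -864 + 252 + 6 + 0 = -606


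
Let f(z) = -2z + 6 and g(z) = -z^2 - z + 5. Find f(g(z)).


Substitute g(z) into f:
f(g(z)) = -2*(-z^2 - z + 5) + 6
Expand and combine: 2z^2 + 2z - 4


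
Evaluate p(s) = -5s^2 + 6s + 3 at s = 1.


Using direct substitution:
  -5 * (1)^2 = -5
  6 * (1)^1 = 6
  constant: 3
Sum = -5 + 6 + 3 = 4


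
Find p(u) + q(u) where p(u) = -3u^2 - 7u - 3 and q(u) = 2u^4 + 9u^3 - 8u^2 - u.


Align terms by degree and add:
  -3u^2 - 7u - 3
+ 2u^4 + 9u^3 - 8u^2 - u
= 2u^4 + 9u^3 - 11u^2 - 8u - 3


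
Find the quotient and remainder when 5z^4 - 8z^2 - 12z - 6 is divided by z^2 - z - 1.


(5z^4 - 8z^2 - 12z - 6) / (z^2 - z - 1)
Step 1: 5z^2 * (z^2 - z - 1) = 5z^4 - 5z^3 - 5z^2; subtract.
Step 2: 5z * (z^2 - z - 1) = 5z^3 - 5z^2 - 5z; subtract.
Step 3: 2 * (z^2 - z - 1) = 2z^2 - 2z - 2; subtract.
Quotient: 5z^2 + 5z + 2, Remainder: -5z - 4


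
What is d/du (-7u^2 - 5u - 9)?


Apply the power rule term by term:
  d/du(-7u^2) = -14u
  d/du(-5u) = -5
  d/du(-9) = 0
p'(u) = -14u - 5


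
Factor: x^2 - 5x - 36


Roots satisfy r1 + r2 = -b/a = 5 and r1*r2 = c/a = -36.
So r1 = -4, r2 = 9.
x^2 - 5x - 36 = (x - r1)(x - r2) = (x + 4)(x - 9)


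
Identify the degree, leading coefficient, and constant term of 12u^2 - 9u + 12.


Highest power of u is 2, with coefficient 12. Constant term is 12.
Degree = 2, leading coefficient = 12, constant term = 12


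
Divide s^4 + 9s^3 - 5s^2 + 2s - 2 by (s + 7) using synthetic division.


Synthetic division with c = -7. Coefficients: 1, 9, -5, 2, -2
Bring down 1.
  1 * -7 = -7; -7 + 9 = 2
  2 * -7 = -14; -14 - 5 = -19
  -19 * -7 = 133; 133 + 2 = 135
  135 * -7 = -945; -945 - 2 = -947
Quotient: s^3 + 2s^2 - 19s + 135, Remainder: -947


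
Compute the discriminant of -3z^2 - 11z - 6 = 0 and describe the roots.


D = b^2 - 4ac = (-11)^2 - 4(-3)(-6) = 121 - 72 = 49
Since D > 0: two distinct rational roots


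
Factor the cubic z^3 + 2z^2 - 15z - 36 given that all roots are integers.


Try integer roots (divisors of -36). z=4: p(4)=0.
Divide out (z - 4): quotient is z^2 + 6z + 9.
Factor the quadratic: (z + 3)(z + 3)
Result: (z - 4)(z + 3)(z + 3)


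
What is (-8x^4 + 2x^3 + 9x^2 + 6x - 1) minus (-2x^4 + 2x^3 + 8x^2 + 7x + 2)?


Distribute the minus sign:
  (-8x^4 + 2x^3 + 9x^2 + 6x - 1)
- (-2x^4 + 2x^3 + 8x^2 + 7x + 2)
Negate second polynomial: 2x^4 - 2x^3 - 8x^2 - 7x - 2
Add: -6x^4 + x^2 - x - 3


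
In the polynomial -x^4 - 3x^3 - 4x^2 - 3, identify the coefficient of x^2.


Read off the coefficient of x^2: -4


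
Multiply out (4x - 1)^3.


Expand (4x - 1)^3 by repeated multiplication:
  (4x - 1)^2 = 16x^2 - 8x + 1
= 64x^3 - 48x^2 + 12x - 1


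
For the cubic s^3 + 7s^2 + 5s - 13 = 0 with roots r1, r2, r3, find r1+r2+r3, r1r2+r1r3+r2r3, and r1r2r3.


Monic cubic s^3+bs^2+cs+d=0: sum=-b, pairwise sum=c, product=-d.
b=7, c=5, d=-13
r1+r2+r3 = -7
r1r2+r1r3+r2r3 = 5
r1r2r3 = 13


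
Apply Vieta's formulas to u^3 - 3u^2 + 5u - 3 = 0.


Monic cubic u^3+bu^2+cu+d=0: sum=-b, pairwise sum=c, product=-d.
b=-3, c=5, d=-3
r1+r2+r3 = 3
r1r2+r1r3+r2r3 = 5
r1r2r3 = 3


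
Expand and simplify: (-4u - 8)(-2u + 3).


Distribute each term of the first polynomial:
  (-4u)(-2u + 3) = 8u^2 - 12u
  (-8)(-2u + 3) = 16u - 24
Sum: 8u^2 + 4u - 24


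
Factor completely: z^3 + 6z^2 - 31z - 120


Try integer roots (divisors of -120). z=5: p(5)=0.
Divide out (z - 5): quotient is z^2 + 11z + 24.
Factor the quadratic: (z + 8)(z + 3)
Result: (z - 5)(z + 8)(z + 3)


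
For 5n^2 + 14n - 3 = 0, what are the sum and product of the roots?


For an^2+bn+c=0: sum = -b/a, product = c/a.
a=5, b=14, c=-3
Sum = -(14)/5 = -14/5
Product = (-3)/5 = -3/5


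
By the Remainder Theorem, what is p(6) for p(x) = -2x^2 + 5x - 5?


By the Remainder Theorem, the remainder equals p(6):
  -2*(6)^2 = -72
  5*(6)^1 = 30
  constant: -5
Sum: -72 + 30 - 5 = -47


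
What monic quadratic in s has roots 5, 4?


p(s) = (s - 5)(s - 4)
Expand: s^2 - 9s + 20


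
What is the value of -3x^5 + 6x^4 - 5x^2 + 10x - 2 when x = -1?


Using direct substitution:
  -3 * (-1)^5 = 3
  6 * (-1)^4 = 6
  0 * (-1)^3 = 0
  -5 * (-1)^2 = -5
  10 * (-1)^1 = -10
  constant: -2
Sum = 3 + 6 + 0 - 5 - 10 - 2 = -8


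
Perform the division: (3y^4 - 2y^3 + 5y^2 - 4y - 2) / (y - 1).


(3y^4 - 2y^3 + 5y^2 - 4y - 2) / (y - 1)
Step 1: 3y^3 * (y - 1) = 3y^4 - 3y^3; subtract.
Step 2: y^2 * (y - 1) = y^3 - y^2; subtract.
Step 3: 6y * (y - 1) = 6y^2 - 6y; subtract.
Step 4: 2 * (y - 1) = 2y - 2; subtract.
Quotient: 3y^3 + y^2 + 6y + 2, Remainder: 0


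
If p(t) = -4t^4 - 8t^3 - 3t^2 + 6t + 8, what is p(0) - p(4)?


p(0) = 8
p(4) = -1552
p(0) - p(4) = 8 + 1552 = 1560


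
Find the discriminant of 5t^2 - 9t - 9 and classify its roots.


D = b^2 - 4ac = (-9)^2 - 4(5)(-9) = 81 + 180 = 261
Since D > 0: two distinct irrational roots


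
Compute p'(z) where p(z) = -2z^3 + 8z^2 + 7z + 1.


Apply the power rule term by term:
  d/dz(-2z^3) = -6z^2
  d/dz(8z^2) = 16z
  d/dz(7z) = 7
  d/dz(1) = 0
p'(z) = -6z^2 + 16z + 7


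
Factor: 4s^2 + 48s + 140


Roots satisfy r1 + r2 = -b/a = -12 and r1*r2 = c/a = 35.
So r1 = -7, r2 = -5.
4s^2 + 48s + 140 = 4(s - r1)(s - r2) = 4(s + 7)(s + 5)


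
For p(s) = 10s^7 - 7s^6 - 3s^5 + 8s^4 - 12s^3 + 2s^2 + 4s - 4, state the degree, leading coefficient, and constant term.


Highest power of s is 7, with coefficient 10. Constant term is -4.
Degree = 7, leading coefficient = 10, constant term = -4


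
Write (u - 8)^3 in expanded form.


Expand (u - 8)^3 by repeated multiplication:
  (u - 8)^2 = u^2 - 16u + 64
= u^3 - 24u^2 + 192u - 512


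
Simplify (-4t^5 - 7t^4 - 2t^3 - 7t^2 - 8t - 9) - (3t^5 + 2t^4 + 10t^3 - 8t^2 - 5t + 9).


Distribute the minus sign:
  (-4t^5 - 7t^4 - 2t^3 - 7t^2 - 8t - 9)
- (3t^5 + 2t^4 + 10t^3 - 8t^2 - 5t + 9)
Negate second polynomial: -3t^5 - 2t^4 - 10t^3 + 8t^2 + 5t - 9
Add: -7t^5 - 9t^4 - 12t^3 + t^2 - 3t - 18


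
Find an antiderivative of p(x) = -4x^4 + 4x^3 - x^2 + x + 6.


Reverse power rule on each term:
  ∫ -4x^4 dx = -(4/5)x^5
  ∫ 4x^3 dx = x^4
  ∫ -x^2 dx = -(1/3)x^3
  ∫ x dx = (1/2)x^2
  ∫ 6 dx = 6x
F(x) = -(4/5)x^5 + x^4 - (1/3)x^3 + (1/2)x^2 + 6x + C


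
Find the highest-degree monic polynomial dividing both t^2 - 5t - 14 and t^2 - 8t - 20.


Factor each:
  t^2 - 5t - 14 = (t + 2)(t - 7)
  t^2 - 8t - 20 = (t + 2)(t - 10)
Common monic factor: t + 2


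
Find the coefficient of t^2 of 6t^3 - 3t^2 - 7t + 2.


Read off the coefficient of t^2: -3


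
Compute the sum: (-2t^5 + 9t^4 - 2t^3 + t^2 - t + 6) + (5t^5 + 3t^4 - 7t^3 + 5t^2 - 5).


Align terms by degree and add:
  -2t^5 + 9t^4 - 2t^3 + t^2 - t + 6
+ 5t^5 + 3t^4 - 7t^3 + 5t^2 - 5
= 3t^5 + 12t^4 - 9t^3 + 6t^2 - t + 1


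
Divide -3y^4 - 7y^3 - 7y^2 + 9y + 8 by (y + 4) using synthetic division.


Synthetic division with c = -4. Coefficients: -3, -7, -7, 9, 8
Bring down -3.
  -3 * -4 = 12; 12 - 7 = 5
  5 * -4 = -20; -20 - 7 = -27
  -27 * -4 = 108; 108 + 9 = 117
  117 * -4 = -468; -468 + 8 = -460
Quotient: -3y^3 + 5y^2 - 27y + 117, Remainder: -460


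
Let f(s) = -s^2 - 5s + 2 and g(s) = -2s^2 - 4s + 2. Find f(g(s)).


Substitute g(s) into f:
f(g(s)) = -1*(-2s^2 - 4s + 2)^2 + (-5)*(-2s^2 - 4s + 2) + 2
(-2s^2 - 4s + 2)^2 = 4s^4 + 16s^3 + 8s^2 - 16s + 4
Expand and combine: -4s^4 - 16s^3 + 2s^2 + 36s - 12


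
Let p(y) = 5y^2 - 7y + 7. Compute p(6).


Using direct substitution:
  5 * (6)^2 = 180
  -7 * (6)^1 = -42
  constant: 7
Sum = 180 - 42 + 7 = 145


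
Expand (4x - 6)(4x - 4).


Distribute each term of the first polynomial:
  (4x)(4x - 4) = 16x^2 - 16x
  (-6)(4x - 4) = -24x + 24
Sum: 16x^2 - 40x + 24


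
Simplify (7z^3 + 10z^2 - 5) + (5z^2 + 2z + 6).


Align terms by degree and add:
  7z^3 + 10z^2 - 5
+ 5z^2 + 2z + 6
= 7z^3 + 15z^2 + 2z + 1


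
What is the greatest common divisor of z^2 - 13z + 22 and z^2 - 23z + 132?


Factor each:
  z^2 - 13z + 22 = (z - 11)(z - 2)
  z^2 - 23z + 132 = (z - 11)(z - 12)
Common monic factor: z - 11


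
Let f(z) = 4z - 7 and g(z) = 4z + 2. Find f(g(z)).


Substitute g(z) into f:
f(g(z)) = 4*(4z + 2) + (-7)
Expand and combine: 16z + 1


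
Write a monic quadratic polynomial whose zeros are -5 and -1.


p(x) = (x + 5)(x + 1)
Expand: x^2 + 6x + 5


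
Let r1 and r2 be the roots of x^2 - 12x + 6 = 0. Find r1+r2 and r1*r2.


For ax^2+bx+c=0: sum = -b/a, product = c/a.
a=1, b=-12, c=6
Sum = -(-12)/1 = 12
Product = (6)/1 = 6


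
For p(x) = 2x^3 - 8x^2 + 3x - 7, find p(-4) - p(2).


p(-4) = -275
p(2) = -17
p(-4) - p(2) = -275 + 17 = -258


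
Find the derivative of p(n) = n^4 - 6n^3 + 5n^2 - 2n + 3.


Apply the power rule term by term:
  d/dn(n^4) = 4n^3
  d/dn(-6n^3) = -18n^2
  d/dn(5n^2) = 10n
  d/dn(-2n) = -2
  d/dn(3) = 0
p'(n) = 4n^3 - 18n^2 + 10n - 2


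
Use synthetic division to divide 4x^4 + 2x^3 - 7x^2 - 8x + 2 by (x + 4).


Synthetic division with c = -4. Coefficients: 4, 2, -7, -8, 2
Bring down 4.
  4 * -4 = -16; -16 + 2 = -14
  -14 * -4 = 56; 56 - 7 = 49
  49 * -4 = -196; -196 - 8 = -204
  -204 * -4 = 816; 816 + 2 = 818
Quotient: 4x^3 - 14x^2 + 49x - 204, Remainder: 818


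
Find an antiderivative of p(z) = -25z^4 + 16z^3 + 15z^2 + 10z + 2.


Reverse power rule on each term:
  ∫ -25z^4 dz = -5z^5
  ∫ 16z^3 dz = 4z^4
  ∫ 15z^2 dz = 5z^3
  ∫ 10z dz = 5z^2
  ∫ 2 dz = 2z
F(z) = -5z^5 + 4z^4 + 5z^3 + 5z^2 + 2z + C


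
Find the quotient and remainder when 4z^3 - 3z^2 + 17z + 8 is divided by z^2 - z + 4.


(4z^3 - 3z^2 + 17z + 8) / (z^2 - z + 4)
Step 1: 4z * (z^2 - z + 4) = 4z^3 - 4z^2 + 16z; subtract.
Step 2: 1 * (z^2 - z + 4) = z^2 - z + 4; subtract.
Quotient: 4z + 1, Remainder: 2z + 4


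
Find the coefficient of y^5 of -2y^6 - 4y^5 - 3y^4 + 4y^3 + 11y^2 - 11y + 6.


Read off the coefficient of y^5: -4


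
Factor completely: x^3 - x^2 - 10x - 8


Try integer roots (divisors of -8). x=-2: p(-2)=0.
Divide out (x + 2): quotient is x^2 - 3x - 4.
Factor the quadratic: (x + 1)(x - 4)
Result: (x + 2)(x + 1)(x - 4)


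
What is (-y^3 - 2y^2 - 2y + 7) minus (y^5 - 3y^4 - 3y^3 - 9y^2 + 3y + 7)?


Distribute the minus sign:
  (-y^3 - 2y^2 - 2y + 7)
- (y^5 - 3y^4 - 3y^3 - 9y^2 + 3y + 7)
Negate second polynomial: -y^5 + 3y^4 + 3y^3 + 9y^2 - 3y - 7
Add: -y^5 + 3y^4 + 2y^3 + 7y^2 - 5y


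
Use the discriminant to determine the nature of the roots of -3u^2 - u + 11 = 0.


D = b^2 - 4ac = (-1)^2 - 4(-3)(11) = 1 + 132 = 133
Since D > 0: two distinct irrational roots


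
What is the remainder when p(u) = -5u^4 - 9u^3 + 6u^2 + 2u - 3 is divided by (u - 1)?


By the Remainder Theorem, the remainder equals p(1):
  -5*(1)^4 = -5
  -9*(1)^3 = -9
  6*(1)^2 = 6
  2*(1)^1 = 2
  constant: -3
Sum: -5 - 9 + 6 + 2 - 3 = -9


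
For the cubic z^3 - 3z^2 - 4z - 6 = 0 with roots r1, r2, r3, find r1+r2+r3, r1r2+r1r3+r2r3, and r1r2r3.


Monic cubic z^3+bz^2+cz+d=0: sum=-b, pairwise sum=c, product=-d.
b=-3, c=-4, d=-6
r1+r2+r3 = 3
r1r2+r1r3+r2r3 = -4
r1r2r3 = 6


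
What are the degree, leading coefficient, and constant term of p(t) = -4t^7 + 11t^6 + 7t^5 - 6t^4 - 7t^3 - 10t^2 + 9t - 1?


Highest power of t is 7, with coefficient -4. Constant term is -1.
Degree = 7, leading coefficient = -4, constant term = -1


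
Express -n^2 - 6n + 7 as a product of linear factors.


Roots satisfy r1 + r2 = -b/a = -6 and r1*r2 = c/a = -7.
So r1 = 1, r2 = -7.
-n^2 - 6n + 7 = -(n - r1)(n - r2) = -(n - 1)(n + 7)


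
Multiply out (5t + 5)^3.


Expand (5t + 5)^3 by repeated multiplication:
  (5t + 5)^2 = 25t^2 + 50t + 25
= 125t^3 + 375t^2 + 375t + 125


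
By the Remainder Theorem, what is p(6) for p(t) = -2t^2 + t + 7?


By the Remainder Theorem, the remainder equals p(6):
  -2*(6)^2 = -72
  1*(6)^1 = 6
  constant: 7
Sum: -72 + 6 + 7 = -59


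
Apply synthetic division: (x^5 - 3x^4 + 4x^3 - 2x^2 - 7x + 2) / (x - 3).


Synthetic division with c = 3. Coefficients: 1, -3, 4, -2, -7, 2
Bring down 1.
  1 * 3 = 3; 3 - 3 = 0
  0 * 3 = 0; 0 + 4 = 4
  4 * 3 = 12; 12 - 2 = 10
  10 * 3 = 30; 30 - 7 = 23
  23 * 3 = 69; 69 + 2 = 71
Quotient: x^4 + 4x^2 + 10x + 23, Remainder: 71


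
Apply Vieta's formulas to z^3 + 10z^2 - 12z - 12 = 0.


Monic cubic z^3+bz^2+cz+d=0: sum=-b, pairwise sum=c, product=-d.
b=10, c=-12, d=-12
r1+r2+r3 = -10
r1r2+r1r3+r2r3 = -12
r1r2r3 = 12


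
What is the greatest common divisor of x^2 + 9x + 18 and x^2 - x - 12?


Factor each:
  x^2 + 9x + 18 = (x + 3)(x + 6)
  x^2 - x - 12 = (x + 3)(x - 4)
Common monic factor: x + 3


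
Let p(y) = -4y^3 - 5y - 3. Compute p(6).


Using direct substitution:
  -4 * (6)^3 = -864
  0 * (6)^2 = 0
  -5 * (6)^1 = -30
  constant: -3
Sum = -864 + 0 - 30 - 3 = -897


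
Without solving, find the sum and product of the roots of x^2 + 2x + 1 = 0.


For ax^2+bx+c=0: sum = -b/a, product = c/a.
a=1, b=2, c=1
Sum = -(2)/1 = -2
Product = (1)/1 = 1


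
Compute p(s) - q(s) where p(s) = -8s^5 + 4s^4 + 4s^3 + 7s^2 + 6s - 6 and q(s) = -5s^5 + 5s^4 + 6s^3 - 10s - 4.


Distribute the minus sign:
  (-8s^5 + 4s^4 + 4s^3 + 7s^2 + 6s - 6)
- (-5s^5 + 5s^4 + 6s^3 - 10s - 4)
Negate second polynomial: 5s^5 - 5s^4 - 6s^3 + 10s + 4
Add: -3s^5 - s^4 - 2s^3 + 7s^2 + 16s - 2


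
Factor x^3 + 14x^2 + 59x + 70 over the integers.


Try integer roots (divisors of 70). x=-2: p(-2)=0.
Divide out (x + 2): quotient is x^2 + 12x + 35.
Factor the quadratic: (x + 5)(x + 7)
Result: (x + 2)(x + 5)(x + 7)


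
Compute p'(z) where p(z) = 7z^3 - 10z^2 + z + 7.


Apply the power rule term by term:
  d/dz(7z^3) = 21z^2
  d/dz(-10z^2) = -20z
  d/dz(z) = 1
  d/dz(7) = 0
p'(z) = 21z^2 - 20z + 1


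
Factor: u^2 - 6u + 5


Roots satisfy r1 + r2 = -b/a = 6 and r1*r2 = c/a = 5.
So r1 = 5, r2 = 1.
u^2 - 6u + 5 = (u - r1)(u - r2) = (u - 5)(u - 1)


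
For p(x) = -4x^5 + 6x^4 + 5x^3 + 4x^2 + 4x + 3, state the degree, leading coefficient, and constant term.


Highest power of x is 5, with coefficient -4. Constant term is 3.
Degree = 5, leading coefficient = -4, constant term = 3


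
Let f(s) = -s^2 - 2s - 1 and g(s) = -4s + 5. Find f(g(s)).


Substitute g(s) into f:
f(g(s)) = -1*(-4s + 5)^2 + (-2)*(-4s + 5) + (-1)
(-4s + 5)^2 = 16s^2 - 40s + 25
Expand and combine: -16s^2 + 48s - 36


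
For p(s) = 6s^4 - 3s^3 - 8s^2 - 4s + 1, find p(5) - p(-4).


p(5) = 3156
p(-4) = 1617
p(5) - p(-4) = 3156 - 1617 = 1539


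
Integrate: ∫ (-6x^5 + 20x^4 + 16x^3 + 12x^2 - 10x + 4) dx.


Reverse power rule on each term:
  ∫ -6x^5 dx = -x^6
  ∫ 20x^4 dx = 4x^5
  ∫ 16x^3 dx = 4x^4
  ∫ 12x^2 dx = 4x^3
  ∫ -10x dx = -5x^2
  ∫ 4 dx = 4x
F(x) = -x^6 + 4x^5 + 4x^4 + 4x^3 - 5x^2 + 4x + C


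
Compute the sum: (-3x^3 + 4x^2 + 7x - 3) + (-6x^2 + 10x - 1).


Align terms by degree and add:
  -3x^3 + 4x^2 + 7x - 3
  -6x^2 + 10x - 1
= -3x^3 - 2x^2 + 17x - 4


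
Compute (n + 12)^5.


Expand (n + 12)^5 by repeated multiplication:
  (n + 12)^2 = n^2 + 24n + 144
  (n + 12)^3 = n^3 + 36n^2 + 432n + 1728
  (n + 12)^4 = n^4 + 48n^3 + 864n^2 + 6912n + 20736
= n^5 + 60n^4 + 1440n^3 + 17280n^2 + 103680n + 248832


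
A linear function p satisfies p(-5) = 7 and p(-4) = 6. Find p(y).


p(y) = my + b. Using p(-5)=7, p(-4)=6:
m = (7 - 6)/(-5 + 4) = 1/-1 = -1
b = 7 - m*(-5) = 7 - 5 = 2
p(y) = -y + 2


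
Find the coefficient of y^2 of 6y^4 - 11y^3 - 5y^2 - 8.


Read off the coefficient of y^2: -5


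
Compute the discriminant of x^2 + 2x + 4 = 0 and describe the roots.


D = b^2 - 4ac = (2)^2 - 4(1)(4) = 4 - 16 = -12
Since D < 0: two complex conjugate roots (no real roots)


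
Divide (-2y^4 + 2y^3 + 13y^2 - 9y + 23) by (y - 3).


(-2y^4 + 2y^3 + 13y^2 - 9y + 23) / (y - 3)
Step 1: -2y^3 * (y - 3) = -2y^4 + 6y^3; subtract.
Step 2: -4y^2 * (y - 3) = -4y^3 + 12y^2; subtract.
Step 3: y * (y - 3) = y^2 - 3y; subtract.
Step 4: -6 * (y - 3) = -6y + 18; subtract.
Quotient: -2y^3 - 4y^2 + y - 6, Remainder: 5


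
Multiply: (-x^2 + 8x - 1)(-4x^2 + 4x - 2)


Distribute each term of the first polynomial:
  (-x^2)(-4x^2 + 4x - 2) = 4x^4 - 4x^3 + 2x^2
  (8x)(-4x^2 + 4x - 2) = -32x^3 + 32x^2 - 16x
  (-1)(-4x^2 + 4x - 2) = 4x^2 - 4x + 2
Sum: 4x^4 - 36x^3 + 38x^2 - 20x + 2


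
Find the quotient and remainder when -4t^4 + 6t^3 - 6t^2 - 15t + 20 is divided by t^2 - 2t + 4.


(-4t^4 + 6t^3 - 6t^2 - 15t + 20) / (t^2 - 2t + 4)
Step 1: -4t^2 * (t^2 - 2t + 4) = -4t^4 + 8t^3 - 16t^2; subtract.
Step 2: -2t * (t^2 - 2t + 4) = -2t^3 + 4t^2 - 8t; subtract.
Step 3: 6 * (t^2 - 2t + 4) = 6t^2 - 12t + 24; subtract.
Quotient: -4t^2 - 2t + 6, Remainder: 5t - 4


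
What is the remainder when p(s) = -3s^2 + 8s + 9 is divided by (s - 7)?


By the Remainder Theorem, the remainder equals p(7):
  -3*(7)^2 = -147
  8*(7)^1 = 56
  constant: 9
Sum: -147 + 56 + 9 = -82


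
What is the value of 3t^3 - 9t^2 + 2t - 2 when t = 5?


Using direct substitution:
  3 * (5)^3 = 375
  -9 * (5)^2 = -225
  2 * (5)^1 = 10
  constant: -2
Sum = 375 - 225 + 10 - 2 = 158


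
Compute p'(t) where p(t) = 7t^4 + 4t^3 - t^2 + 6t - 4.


Apply the power rule term by term:
  d/dt(7t^4) = 28t^3
  d/dt(4t^3) = 12t^2
  d/dt(-t^2) = -2t
  d/dt(6t) = 6
  d/dt(-4) = 0
p'(t) = 28t^3 + 12t^2 - 2t + 6


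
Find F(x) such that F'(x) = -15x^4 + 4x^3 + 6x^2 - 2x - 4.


Reverse power rule on each term:
  ∫ -15x^4 dx = -3x^5
  ∫ 4x^3 dx = x^4
  ∫ 6x^2 dx = 2x^3
  ∫ -2x dx = -x^2
  ∫ -4 dx = -4x
F(x) = -3x^5 + x^4 + 2x^3 - x^2 - 4x + C


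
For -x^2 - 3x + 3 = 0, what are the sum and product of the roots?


For ax^2+bx+c=0: sum = -b/a, product = c/a.
a=-1, b=-3, c=3
Sum = -(-3)/-1 = -3
Product = (3)/-1 = -3


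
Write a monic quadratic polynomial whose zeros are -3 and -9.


p(n) = (n + 3)(n + 9)
Expand: n^2 + 12n + 27


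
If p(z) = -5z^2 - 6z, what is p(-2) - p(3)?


p(-2) = -8
p(3) = -63
p(-2) - p(3) = -8 + 63 = 55


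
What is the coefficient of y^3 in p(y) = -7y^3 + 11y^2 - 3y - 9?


Read off the coefficient of y^3: -7


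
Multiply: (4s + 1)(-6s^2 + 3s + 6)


Distribute each term of the first polynomial:
  (4s)(-6s^2 + 3s + 6) = -24s^3 + 12s^2 + 24s
  (1)(-6s^2 + 3s + 6) = -6s^2 + 3s + 6
Sum: -24s^3 + 6s^2 + 27s + 6


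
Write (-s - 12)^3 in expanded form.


Expand (-s - 12)^3 by repeated multiplication:
  (-s - 12)^2 = s^2 + 24s + 144
= -s^3 - 36s^2 - 432s - 1728


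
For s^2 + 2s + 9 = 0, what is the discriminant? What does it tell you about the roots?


D = b^2 - 4ac = (2)^2 - 4(1)(9) = 4 - 36 = -32
Since D < 0: two complex conjugate roots (no real roots)


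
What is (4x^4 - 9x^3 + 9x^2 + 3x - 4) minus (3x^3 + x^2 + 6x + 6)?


Distribute the minus sign:
  (4x^4 - 9x^3 + 9x^2 + 3x - 4)
- (3x^3 + x^2 + 6x + 6)
Negate second polynomial: -3x^3 - x^2 - 6x - 6
Add: 4x^4 - 12x^3 + 8x^2 - 3x - 10


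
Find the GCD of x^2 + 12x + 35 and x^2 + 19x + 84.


Factor each:
  x^2 + 12x + 35 = (x + 7)(x + 5)
  x^2 + 19x + 84 = (x + 7)(x + 12)
Common monic factor: x + 7


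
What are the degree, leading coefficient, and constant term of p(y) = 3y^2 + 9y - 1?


Highest power of y is 2, with coefficient 3. Constant term is -1.
Degree = 2, leading coefficient = 3, constant term = -1


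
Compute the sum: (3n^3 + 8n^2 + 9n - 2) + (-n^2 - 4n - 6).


Align terms by degree and add:
  3n^3 + 8n^2 + 9n - 2
  -n^2 - 4n - 6
= 3n^3 + 7n^2 + 5n - 8


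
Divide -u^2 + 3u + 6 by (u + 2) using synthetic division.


Synthetic division with c = -2. Coefficients: -1, 3, 6
Bring down -1.
  -1 * -2 = 2; 2 + 3 = 5
  5 * -2 = -10; -10 + 6 = -4
Quotient: -u + 5, Remainder: -4


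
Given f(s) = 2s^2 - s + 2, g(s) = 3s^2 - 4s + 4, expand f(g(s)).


Substitute g(s) into f:
f(g(s)) = 2*(3s^2 - 4s + 4)^2 + (-1)*(3s^2 - 4s + 4) + 2
(3s^2 - 4s + 4)^2 = 9s^4 - 24s^3 + 40s^2 - 32s + 16
Expand and combine: 18s^4 - 48s^3 + 77s^2 - 60s + 30


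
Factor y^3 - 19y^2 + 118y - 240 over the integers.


Try integer roots (divisors of -240). y=8: p(8)=0.
Divide out (y - 8): quotient is y^2 - 11y + 30.
Factor the quadratic: (y - 6)(y - 5)
Result: (y - 8)(y - 6)(y - 5)


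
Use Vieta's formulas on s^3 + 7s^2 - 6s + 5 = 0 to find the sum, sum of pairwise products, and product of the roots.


Monic cubic s^3+bs^2+cs+d=0: sum=-b, pairwise sum=c, product=-d.
b=7, c=-6, d=5
r1+r2+r3 = -7
r1r2+r1r3+r2r3 = -6
r1r2r3 = -5


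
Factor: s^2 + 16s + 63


Roots satisfy r1 + r2 = -b/a = -16 and r1*r2 = c/a = 63.
So r1 = -9, r2 = -7.
s^2 + 16s + 63 = (s - r1)(s - r2) = (s + 9)(s + 7)


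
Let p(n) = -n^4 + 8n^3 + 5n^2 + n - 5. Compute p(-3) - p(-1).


p(-3) = -260
p(-1) = -10
p(-3) - p(-1) = -260 + 10 = -250


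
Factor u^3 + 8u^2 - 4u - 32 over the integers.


Try integer roots (divisors of -32). u=-8: p(-8)=0.
Divide out (u + 8): quotient is u^2 - 4.
Factor the quadratic: (u + 2)(u - 2)
Result: (u + 8)(u + 2)(u - 2)


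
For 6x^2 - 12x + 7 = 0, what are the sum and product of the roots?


For ax^2+bx+c=0: sum = -b/a, product = c/a.
a=6, b=-12, c=7
Sum = -(-12)/6 = 2
Product = (7)/6 = 7/6


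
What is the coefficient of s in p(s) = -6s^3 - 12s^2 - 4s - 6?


Read off the coefficient of s: -4


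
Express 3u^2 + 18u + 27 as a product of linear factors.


Roots satisfy r1 + r2 = -b/a = -6 and r1*r2 = c/a = 9.
So r1 = -3, r2 = -3.
3u^2 + 18u + 27 = 3(u - r1)(u - r2) = 3(u + 3)(u + 3)


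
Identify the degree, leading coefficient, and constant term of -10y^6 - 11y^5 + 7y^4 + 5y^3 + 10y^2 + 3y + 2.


Highest power of y is 6, with coefficient -10. Constant term is 2.
Degree = 6, leading coefficient = -10, constant term = 2


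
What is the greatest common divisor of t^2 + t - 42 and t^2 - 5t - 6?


Factor each:
  t^2 + t - 42 = (t - 6)(t + 7)
  t^2 - 5t - 6 = (t - 6)(t + 1)
Common monic factor: t - 6


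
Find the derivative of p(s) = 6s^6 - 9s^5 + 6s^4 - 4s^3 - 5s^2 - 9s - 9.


Apply the power rule term by term:
  d/ds(6s^6) = 36s^5
  d/ds(-9s^5) = -45s^4
  d/ds(6s^4) = 24s^3
  d/ds(-4s^3) = -12s^2
  d/ds(-5s^2) = -10s
  d/ds(-9s) = -9
  d/ds(-9) = 0
p'(s) = 36s^5 - 45s^4 + 24s^3 - 12s^2 - 10s - 9


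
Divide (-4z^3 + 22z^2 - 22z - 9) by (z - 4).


(-4z^3 + 22z^2 - 22z - 9) / (z - 4)
Step 1: -4z^2 * (z - 4) = -4z^3 + 16z^2; subtract.
Step 2: 6z * (z - 4) = 6z^2 - 24z; subtract.
Step 3: 2 * (z - 4) = 2z - 8; subtract.
Quotient: -4z^2 + 6z + 2, Remainder: -1


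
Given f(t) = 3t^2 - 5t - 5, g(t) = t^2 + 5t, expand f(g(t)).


Substitute g(t) into f:
f(g(t)) = 3*(t^2 + 5t)^2 + (-5)*(t^2 + 5t) + (-5)
(t^2 + 5t)^2 = t^4 + 10t^3 + 25t^2
Expand and combine: 3t^4 + 30t^3 + 70t^2 - 25t - 5


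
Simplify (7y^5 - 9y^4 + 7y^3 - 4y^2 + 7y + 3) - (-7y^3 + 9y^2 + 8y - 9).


Distribute the minus sign:
  (7y^5 - 9y^4 + 7y^3 - 4y^2 + 7y + 3)
- (-7y^3 + 9y^2 + 8y - 9)
Negate second polynomial: 7y^3 - 9y^2 - 8y + 9
Add: 7y^5 - 9y^4 + 14y^3 - 13y^2 - y + 12


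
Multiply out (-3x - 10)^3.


Expand (-3x - 10)^3 by repeated multiplication:
  (-3x - 10)^2 = 9x^2 + 60x + 100
= -27x^3 - 270x^2 - 900x - 1000


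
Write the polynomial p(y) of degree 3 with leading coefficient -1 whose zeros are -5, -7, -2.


p(y) = -(y + 5)(y + 7)(y + 2)
Expand: -y^3 - 14y^2 - 59y - 70


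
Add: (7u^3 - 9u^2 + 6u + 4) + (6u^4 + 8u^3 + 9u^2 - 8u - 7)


Align terms by degree and add:
  7u^3 - 9u^2 + 6u + 4
+ 6u^4 + 8u^3 + 9u^2 - 8u - 7
= 6u^4 + 15u^3 - 2u - 3


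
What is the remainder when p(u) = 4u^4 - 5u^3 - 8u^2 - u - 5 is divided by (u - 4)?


By the Remainder Theorem, the remainder equals p(4):
  4*(4)^4 = 1024
  -5*(4)^3 = -320
  -8*(4)^2 = -128
  -1*(4)^1 = -4
  constant: -5
Sum: 1024 - 320 - 128 - 4 - 5 = 567


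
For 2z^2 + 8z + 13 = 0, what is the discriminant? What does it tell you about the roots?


D = b^2 - 4ac = (8)^2 - 4(2)(13) = 64 - 104 = -40
Since D < 0: two complex conjugate roots (no real roots)


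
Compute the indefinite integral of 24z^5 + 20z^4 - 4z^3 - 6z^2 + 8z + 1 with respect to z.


Reverse power rule on each term:
  ∫ 24z^5 dz = 4z^6
  ∫ 20z^4 dz = 4z^5
  ∫ -4z^3 dz = -z^4
  ∫ -6z^2 dz = -2z^3
  ∫ 8z dz = 4z^2
  ∫ 1 dz = z
F(z) = 4z^6 + 4z^5 - z^4 - 2z^3 + 4z^2 + z + C


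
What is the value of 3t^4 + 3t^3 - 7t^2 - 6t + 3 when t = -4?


Using direct substitution:
  3 * (-4)^4 = 768
  3 * (-4)^3 = -192
  -7 * (-4)^2 = -112
  -6 * (-4)^1 = 24
  constant: 3
Sum = 768 - 192 - 112 + 24 + 3 = 491


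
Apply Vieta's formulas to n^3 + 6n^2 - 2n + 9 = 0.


Monic cubic n^3+bn^2+cn+d=0: sum=-b, pairwise sum=c, product=-d.
b=6, c=-2, d=9
r1+r2+r3 = -6
r1r2+r1r3+r2r3 = -2
r1r2r3 = -9


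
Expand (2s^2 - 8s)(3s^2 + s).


Distribute each term of the first polynomial:
  (2s^2)(3s^2 + s) = 6s^4 + 2s^3
  (-8s)(3s^2 + s) = -24s^3 - 8s^2
Sum: 6s^4 - 22s^3 - 8s^2


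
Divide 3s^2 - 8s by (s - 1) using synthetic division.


Synthetic division with c = 1. Coefficients: 3, -8, 0
Bring down 3.
  3 * 1 = 3; 3 - 8 = -5
  -5 * 1 = -5; -5 + 0 = -5
Quotient: 3s - 5, Remainder: -5


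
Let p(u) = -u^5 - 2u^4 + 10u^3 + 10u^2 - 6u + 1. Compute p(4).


Using direct substitution:
  -1 * (4)^5 = -1024
  -2 * (4)^4 = -512
  10 * (4)^3 = 640
  10 * (4)^2 = 160
  -6 * (4)^1 = -24
  constant: 1
Sum = -1024 - 512 + 640 + 160 - 24 + 1 = -759


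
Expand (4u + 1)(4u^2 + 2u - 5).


Distribute each term of the first polynomial:
  (4u)(4u^2 + 2u - 5) = 16u^3 + 8u^2 - 20u
  (1)(4u^2 + 2u - 5) = 4u^2 + 2u - 5
Sum: 16u^3 + 12u^2 - 18u - 5


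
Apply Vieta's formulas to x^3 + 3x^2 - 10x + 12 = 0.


Monic cubic x^3+bx^2+cx+d=0: sum=-b, pairwise sum=c, product=-d.
b=3, c=-10, d=12
r1+r2+r3 = -3
r1r2+r1r3+r2r3 = -10
r1r2r3 = -12


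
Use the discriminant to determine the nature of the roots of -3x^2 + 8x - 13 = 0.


D = b^2 - 4ac = (8)^2 - 4(-3)(-13) = 64 - 156 = -92
Since D < 0: two complex conjugate roots (no real roots)


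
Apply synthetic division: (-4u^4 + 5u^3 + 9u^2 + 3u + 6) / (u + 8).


Synthetic division with c = -8. Coefficients: -4, 5, 9, 3, 6
Bring down -4.
  -4 * -8 = 32; 32 + 5 = 37
  37 * -8 = -296; -296 + 9 = -287
  -287 * -8 = 2296; 2296 + 3 = 2299
  2299 * -8 = -18392; -18392 + 6 = -18386
Quotient: -4u^3 + 37u^2 - 287u + 2299, Remainder: -18386


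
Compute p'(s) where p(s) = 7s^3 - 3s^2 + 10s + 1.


Apply the power rule term by term:
  d/ds(7s^3) = 21s^2
  d/ds(-3s^2) = -6s
  d/ds(10s) = 10
  d/ds(1) = 0
p'(s) = 21s^2 - 6s + 10


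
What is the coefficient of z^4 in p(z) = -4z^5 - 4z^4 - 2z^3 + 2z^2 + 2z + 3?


Read off the coefficient of z^4: -4


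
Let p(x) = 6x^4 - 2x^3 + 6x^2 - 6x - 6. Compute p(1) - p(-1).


p(1) = -2
p(-1) = 14
p(1) - p(-1) = -2 - 14 = -16


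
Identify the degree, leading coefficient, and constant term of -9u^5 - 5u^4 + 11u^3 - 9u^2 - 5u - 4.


Highest power of u is 5, with coefficient -9. Constant term is -4.
Degree = 5, leading coefficient = -9, constant term = -4


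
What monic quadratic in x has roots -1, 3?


p(x) = (x + 1)(x - 3)
Expand: x^2 - 2x - 3


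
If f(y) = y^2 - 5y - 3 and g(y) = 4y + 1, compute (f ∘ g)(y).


Substitute g(y) into f:
f(g(y)) = 1*(4y + 1)^2 + (-5)*(4y + 1) + (-3)
(4y + 1)^2 = 16y^2 + 8y + 1
Expand and combine: 16y^2 - 12y - 7


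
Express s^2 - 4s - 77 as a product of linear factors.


Roots satisfy r1 + r2 = -b/a = 4 and r1*r2 = c/a = -77.
So r1 = 11, r2 = -7.
s^2 - 4s - 77 = (s - r1)(s - r2) = (s - 11)(s + 7)


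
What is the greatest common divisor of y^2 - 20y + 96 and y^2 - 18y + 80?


Factor each:
  y^2 - 20y + 96 = (y - 8)(y - 12)
  y^2 - 18y + 80 = (y - 8)(y - 10)
Common monic factor: y - 8


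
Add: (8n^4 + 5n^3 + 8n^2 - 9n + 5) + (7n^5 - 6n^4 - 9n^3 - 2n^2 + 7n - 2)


Align terms by degree and add:
  8n^4 + 5n^3 + 8n^2 - 9n + 5
+ 7n^5 - 6n^4 - 9n^3 - 2n^2 + 7n - 2
= 7n^5 + 2n^4 - 4n^3 + 6n^2 - 2n + 3


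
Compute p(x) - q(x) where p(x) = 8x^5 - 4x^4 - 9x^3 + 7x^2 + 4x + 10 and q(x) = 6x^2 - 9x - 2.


Distribute the minus sign:
  (8x^5 - 4x^4 - 9x^3 + 7x^2 + 4x + 10)
- (6x^2 - 9x - 2)
Negate second polynomial: -6x^2 + 9x + 2
Add: 8x^5 - 4x^4 - 9x^3 + x^2 + 13x + 12


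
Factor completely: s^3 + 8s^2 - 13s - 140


Try integer roots (divisors of -140). s=-7: p(-7)=0.
Divide out (s + 7): quotient is s^2 + s - 20.
Factor the quadratic: (s + 5)(s - 4)
Result: (s + 7)(s + 5)(s - 4)


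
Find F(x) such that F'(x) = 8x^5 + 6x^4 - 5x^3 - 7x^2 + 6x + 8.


Reverse power rule on each term:
  ∫ 8x^5 dx = (4/3)x^6
  ∫ 6x^4 dx = (6/5)x^5
  ∫ -5x^3 dx = -(5/4)x^4
  ∫ -7x^2 dx = -(7/3)x^3
  ∫ 6x dx = 3x^2
  ∫ 8 dx = 8x
F(x) = (4/3)x^6 + (6/5)x^5 - (5/4)x^4 - (7/3)x^3 + 3x^2 + 8x + C


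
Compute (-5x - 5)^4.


Expand (-5x - 5)^4 by repeated multiplication:
  (-5x - 5)^2 = 25x^2 + 50x + 25
  (-5x - 5)^3 = -125x^3 - 375x^2 - 375x - 125
= 625x^4 + 2500x^3 + 3750x^2 + 2500x + 625


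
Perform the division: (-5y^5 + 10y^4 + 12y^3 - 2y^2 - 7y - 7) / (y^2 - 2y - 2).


(-5y^5 + 10y^4 + 12y^3 - 2y^2 - 7y - 7) / (y^2 - 2y - 2)
Step 1: -5y^3 * (y^2 - 2y - 2) = -5y^5 + 10y^4 + 10y^3; subtract.
Step 2: 0 * (y^2 - 2y - 2) = 0; subtract.
Step 3: 2y * (y^2 - 2y - 2) = 2y^3 - 4y^2 - 4y; subtract.
Step 4: 2 * (y^2 - 2y - 2) = 2y^2 - 4y - 4; subtract.
Quotient: -5y^3 + 2y + 2, Remainder: y - 3


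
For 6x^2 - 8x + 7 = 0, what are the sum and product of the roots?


For ax^2+bx+c=0: sum = -b/a, product = c/a.
a=6, b=-8, c=7
Sum = -(-8)/6 = 4/3
Product = (7)/6 = 7/6


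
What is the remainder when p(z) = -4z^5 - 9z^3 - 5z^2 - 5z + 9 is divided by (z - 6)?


By the Remainder Theorem, the remainder equals p(6):
  -4*(6)^5 = -31104
  0*(6)^4 = 0
  -9*(6)^3 = -1944
  -5*(6)^2 = -180
  -5*(6)^1 = -30
  constant: 9
Sum: -31104 + 0 - 1944 - 180 - 30 + 9 = -33249


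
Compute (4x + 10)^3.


Expand (4x + 10)^3 by repeated multiplication:
  (4x + 10)^2 = 16x^2 + 80x + 100
= 64x^3 + 480x^2 + 1200x + 1000


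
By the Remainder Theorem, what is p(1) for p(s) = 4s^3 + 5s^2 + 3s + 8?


By the Remainder Theorem, the remainder equals p(1):
  4*(1)^3 = 4
  5*(1)^2 = 5
  3*(1)^1 = 3
  constant: 8
Sum: 4 + 5 + 3 + 8 = 20


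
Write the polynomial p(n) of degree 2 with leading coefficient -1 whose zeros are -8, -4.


p(n) = -(n + 8)(n + 4)
Expand: -n^2 - 12n - 32


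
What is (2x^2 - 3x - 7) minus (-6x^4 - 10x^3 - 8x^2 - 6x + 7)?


Distribute the minus sign:
  (2x^2 - 3x - 7)
- (-6x^4 - 10x^3 - 8x^2 - 6x + 7)
Negate second polynomial: 6x^4 + 10x^3 + 8x^2 + 6x - 7
Add: 6x^4 + 10x^3 + 10x^2 + 3x - 14


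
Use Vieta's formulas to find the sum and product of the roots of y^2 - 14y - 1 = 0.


For ay^2+by+c=0: sum = -b/a, product = c/a.
a=1, b=-14, c=-1
Sum = -(-14)/1 = 14
Product = (-1)/1 = -1


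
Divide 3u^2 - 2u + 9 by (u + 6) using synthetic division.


Synthetic division with c = -6. Coefficients: 3, -2, 9
Bring down 3.
  3 * -6 = -18; -18 - 2 = -20
  -20 * -6 = 120; 120 + 9 = 129
Quotient: 3u - 20, Remainder: 129


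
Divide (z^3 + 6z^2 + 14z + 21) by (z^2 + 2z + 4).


(z^3 + 6z^2 + 14z + 21) / (z^2 + 2z + 4)
Step 1: z * (z^2 + 2z + 4) = z^3 + 2z^2 + 4z; subtract.
Step 2: 4 * (z^2 + 2z + 4) = 4z^2 + 8z + 16; subtract.
Quotient: z + 4, Remainder: 2z + 5


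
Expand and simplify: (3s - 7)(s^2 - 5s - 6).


Distribute each term of the first polynomial:
  (3s)(s^2 - 5s - 6) = 3s^3 - 15s^2 - 18s
  (-7)(s^2 - 5s - 6) = -7s^2 + 35s + 42
Sum: 3s^3 - 22s^2 + 17s + 42


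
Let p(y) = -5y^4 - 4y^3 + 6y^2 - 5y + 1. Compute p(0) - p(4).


p(0) = 1
p(4) = -1459
p(0) - p(4) = 1 + 1459 = 1460


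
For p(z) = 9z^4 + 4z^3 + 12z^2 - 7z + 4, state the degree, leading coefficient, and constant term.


Highest power of z is 4, with coefficient 9. Constant term is 4.
Degree = 4, leading coefficient = 9, constant term = 4


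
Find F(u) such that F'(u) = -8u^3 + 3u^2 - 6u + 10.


Reverse power rule on each term:
  ∫ -8u^3 du = -2u^4
  ∫ 3u^2 du = u^3
  ∫ -6u du = -3u^2
  ∫ 10 du = 10u
F(u) = -2u^4 + u^3 - 3u^2 + 10u + C


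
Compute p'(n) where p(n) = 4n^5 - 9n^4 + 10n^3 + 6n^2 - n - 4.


Apply the power rule term by term:
  d/dn(4n^5) = 20n^4
  d/dn(-9n^4) = -36n^3
  d/dn(10n^3) = 30n^2
  d/dn(6n^2) = 12n
  d/dn(-n) = -1
  d/dn(-4) = 0
p'(n) = 20n^4 - 36n^3 + 30n^2 + 12n - 1


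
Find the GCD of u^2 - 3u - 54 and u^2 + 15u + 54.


Factor each:
  u^2 - 3u - 54 = (u + 6)(u - 9)
  u^2 + 15u + 54 = (u + 6)(u + 9)
Common monic factor: u + 6


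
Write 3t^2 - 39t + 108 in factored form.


Roots satisfy r1 + r2 = -b/a = 13 and r1*r2 = c/a = 36.
So r1 = 4, r2 = 9.
3t^2 - 39t + 108 = 3(t - r1)(t - r2) = 3(t - 4)(t - 9)


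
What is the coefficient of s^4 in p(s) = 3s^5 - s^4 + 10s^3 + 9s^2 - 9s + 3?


Read off the coefficient of s^4: -1


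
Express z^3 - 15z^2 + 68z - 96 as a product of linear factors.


Try integer roots (divisors of -96). z=3: p(3)=0.
Divide out (z - 3): quotient is z^2 - 12z + 32.
Factor the quadratic: (z - 8)(z - 4)
Result: (z - 3)(z - 8)(z - 4)


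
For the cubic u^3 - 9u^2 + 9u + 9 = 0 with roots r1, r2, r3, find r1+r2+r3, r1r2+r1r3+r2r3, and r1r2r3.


Monic cubic u^3+bu^2+cu+d=0: sum=-b, pairwise sum=c, product=-d.
b=-9, c=9, d=9
r1+r2+r3 = 9
r1r2+r1r3+r2r3 = 9
r1r2r3 = -9
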